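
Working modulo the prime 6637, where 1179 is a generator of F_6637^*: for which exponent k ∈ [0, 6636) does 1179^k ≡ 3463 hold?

Baby-step giant-step with m = ceil(sqrt(6636)) = 82.
Baby table (1179^j mod 6637 for j=0..81):
  0:1  1:1179  2:2908  3:3840  4:926  5:3286  6:4823  7:5045
  8:1303  9:3090  10:6034  11:5859  12:5281  13:793  14:5767  15:3005
  16:5374  17:4248  18:4094  19:1727  20:5211  21:4544  22:1317  23:6322
  24:287  25:6523  26:4971  27:338  28:282  29:628  30:3705  31:1049
  32:2289  33:4109  34:6138  35:2372  36:2411  37:1933  38:2516  39:6262
  40:2554  41:4605  42:229  43:4511  44:2232  45:3276  46:6307  47:2513
  48:2725  49:467  50:6359  51:4088  52:1290  53:1037  54:1415  55:2398
  56:6517  57:4534  58:2801  59:3790  60:1709  61:3900  62:5296  63:5204
  64:2928  65:872  66:5990  67:442  68:3432  69:4395  70:4845  71:4435
  72:5546  73:1289  74:6495  75:5144  76:5195  77:5591  78:1248  79:4615
  80:5382  81:406
Giant step factor: 1179^(-82) ≡ 1860 (mod 6637).
Scan 3463·1860^i mod 6637 for i = 0, 1, …:
  i=0: 3463   i=1: 3290   i=2: 86   i=3: 672
  i=4: 2164   i=5: 3018   i=6: 5215   i=7: 3243
  i=8: 5584   i=9: 5972     …   i=65: 578
  i=66: 6523
Match at i=66, j=25: k = 66·82 + 25 = 5437.

5437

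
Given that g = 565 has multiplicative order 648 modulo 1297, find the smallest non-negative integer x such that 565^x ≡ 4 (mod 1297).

218

Baby-step giant-step with m = ceil(sqrt(648)) = 26.
Baby table (565^j mod 1297 for j=0..25):
  0:1  1:565  2:163  3:8  4:629  5:7  6:64  7:1141
  8:56  9:512  10:49  11:448  12:205  13:392  14:990  15:343
  16:542  17:138  18:150  19:445  20:1104  21:1200  22:966  23:1050
  24:521  25:1243
Giant step factor: 565^(-26) ≡ 489 (mod 1297).
Scan 4·489^i mod 1297 for i = 0, 1, …:
  i=0: 4   i=1: 659   i=2: 595   i=3: 427
  i=4: 1283   i=5: 936   i=6: 1160   i=7: 451
  i=8: 49
Match at i=8, j=10: x = 8·26 + 10 = 218.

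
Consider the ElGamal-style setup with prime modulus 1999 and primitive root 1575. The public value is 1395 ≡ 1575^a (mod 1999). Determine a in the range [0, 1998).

1088

Baby-step giant-step with m = ceil(sqrt(1998)) = 45.
Baby table (1575^j mod 1999 for j=0..44):
  0:1  1:1575  2:1865  3:844  4:1964  5:847  6:692  7:445
  8:1225  9:340  10:1767  11:417  12:1103  13:94  14:124  15:1397
  16:1375  17:708  18:1657  19:1080  20:1850  21:1207  22:1975  23:181
  24:1217  25:1733  26:840  27:1661  28:1383  29:1314  30:585  31:1835
  32:1570  33:1986  34:1514  35:1742  36:1022  37:455  38:983  39:999
  40:212  41:67  42:1577  43:1017  44:576
Giant step factor: 1575^(-45) ≡ 1947 (mod 1999).
Scan 1395·1947^i mod 1999 for i = 0, 1, …:
  i=0: 1395   i=1: 1423   i=2: 1966   i=3: 1716
  i=4: 723   i=5: 385   i=6: 1969   i=7: 1560
  i=8: 839   i=9: 350     …   i=23: 1937
  i=24: 1225
Match at i=24, j=8: a = 24·45 + 8 = 1088.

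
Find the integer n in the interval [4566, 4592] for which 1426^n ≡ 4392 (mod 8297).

4580

Compute 1426^4566 mod 8297 = 7666, then multiply by 1426 repeatedly:
  1426^4566=7666  1426^4567=4567  1426^4568=7694  1426^4569=3010  1426^4570=2711
  1426^4571=7781  1426^4572=2617  1426^4573=6489  1426^4574=2159  1426^4575=547
  1426^4576=104  1426^4577=7255  1426^4578=7568  1426^4579=5868  1426^4580=4392
Found 4392 at exponent 4580.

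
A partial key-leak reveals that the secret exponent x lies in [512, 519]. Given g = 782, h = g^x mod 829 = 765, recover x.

Compute 782^512 mod 829 = 607, then multiply by 782 repeatedly:
  782^512=607  782^513=486  782^514=370  782^515=19  782^516=765
Found 765 at exponent 516.

516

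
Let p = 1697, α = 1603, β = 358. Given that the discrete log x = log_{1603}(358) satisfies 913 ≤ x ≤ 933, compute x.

Compute 1603^913 mod 1697 = 499, then multiply by 1603 repeatedly:
  1603^913=499  1603^914=610  1603^915=358
Found 358 at exponent 915.

915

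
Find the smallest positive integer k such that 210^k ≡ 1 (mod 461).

460

The order of 210 must divide p − 1 = 460 = 2^2 · 5 · 23.
Divisors: 1, 2, 4, 5, 10, 20, 23, 46, 92, 115, 230, 460.
Check each in increasing order: 210^1 ≡ 210;  210^2 ≡ 305;  210^4 ≡ 364;  210^5 ≡ 375;  210^10 ≡ 20;  210^20 ≡ 400;  210^23 ≡ 386;  210^46 ≡ 93;  210^92 ≡ 351;  210^115 ≡ 413;  210^230 ≡ 460;  210^460 ≡ 1.
Smallest exponent giving 1 is 460.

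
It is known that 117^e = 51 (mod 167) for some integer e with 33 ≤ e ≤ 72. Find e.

45

Compute 117^33 mod 167 = 148, then multiply by 117 repeatedly:
  117^33=148  117^34=115  117^35=95  117^36=93  117^37=26
  117^38=36  117^39=37  117^40=154  117^41=149  117^42=65
  117^43=90  117^44=9  117^45=51
Found 51 at exponent 45.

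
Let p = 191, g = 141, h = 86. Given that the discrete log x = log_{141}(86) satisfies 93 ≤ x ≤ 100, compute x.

98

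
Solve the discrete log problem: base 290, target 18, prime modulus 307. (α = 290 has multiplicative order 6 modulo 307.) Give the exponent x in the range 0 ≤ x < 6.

Successive powers of 290 modulo 307:
  290^0=1  290^1=290  290^2=289  290^3=306  290^4=17  290^5=18
So 290^5 ≡ 18 (mod 307), giving x = 5.

5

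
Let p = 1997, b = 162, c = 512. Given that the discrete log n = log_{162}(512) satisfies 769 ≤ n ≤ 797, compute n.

Compute 162^769 mod 1997 = 1894, then multiply by 162 repeatedly:
  162^769=1894  162^770=1287  162^771=806  162^772=767  162^773=440
  162^774=1385  162^775=706  162^776=543  162^777=98  162^778=1897
  162^779=1773  162^780=1655  162^781=512
Found 512 at exponent 781.

781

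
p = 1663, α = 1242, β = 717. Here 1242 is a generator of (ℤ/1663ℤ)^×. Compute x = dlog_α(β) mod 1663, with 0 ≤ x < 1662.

1041

Baby-step giant-step with m = ceil(sqrt(1662)) = 41.
Baby table (1242^j mod 1663 for j=0..40):
  0:1  1:1242  2:963  3:349  4:1078  5:161  6:402  7:384
  8:1310  9:606  10:976  11:1528  12:293  13:1372  14:1112  15:814
  16:1547  17:609  18:1376  19:1091  20:1340  21:1280  22:1595  23:357
  24:1036  25:1213  26:1531  27:693  28:935  29:496  30:722  31:367
  32:152  33:865  34:32  35:1495  36:882  37:1190  38:1236  39:163
  40:1223
Giant step factor: 1242^(-41) ≡ 1334 (mod 1663).
Scan 717·1334^i mod 1663 for i = 0, 1, …:
  i=0: 717   i=1: 253   i=2: 1576   i=3: 352
  i=4: 602   i=5: 1502   i=6: 1416   i=7: 1439
  i=8: 524   i=9: 556     …   i=24: 1446
  i=25: 1547
Match at i=25, j=16: x = 25·41 + 16 = 1041.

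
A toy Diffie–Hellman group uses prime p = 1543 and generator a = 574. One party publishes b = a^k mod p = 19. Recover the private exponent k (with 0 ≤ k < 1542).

1369

Baby-step giant-step with m = ceil(sqrt(1542)) = 40.
Baby table (574^j mod 1543 for j=0..39):
  0:1  1:574  2:817  3:1429  4:913  5:985  6:652  7:842
  8:349  9:1279  10:1221  11:332  12:779  13:1219  14:727  15:688
  16:1447  17:444  18:261  19:143  20:303  21:1106  22:671  23:947
  24:442  25:656  26:52  27:531  28:823  29:244  30:1186  31:301
  32:1501  33:580  34:1175  35:159  36:229  37:291  38:390  39:125
Giant step factor: 574^(-40) ≡ 2 (mod 1543).
Scan 19·2^i mod 1543 for i = 0, 1, …:
  i=0: 19   i=1: 38   i=2: 76   i=3: 152
  i=4: 304   i=5: 608   i=6: 1216   i=7: 889
  i=8: 235   i=9: 470     …   i=33: 1411
  i=34: 1279
Match at i=34, j=9: k = 34·40 + 9 = 1369.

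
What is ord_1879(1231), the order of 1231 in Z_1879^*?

626

The order of 1231 must divide p − 1 = 1878 = 2 · 3 · 313.
Divisors: 1, 2, 3, 6, 313, 626, 939, 1878.
Check each in increasing order: 1231^1 ≡ 1231;  1231^2 ≡ 887;  1231^3 ≡ 198;  1231^6 ≡ 1624;  1231^313 ≡ 1878;  1231^626 ≡ 1.
Smallest exponent giving 1 is 626.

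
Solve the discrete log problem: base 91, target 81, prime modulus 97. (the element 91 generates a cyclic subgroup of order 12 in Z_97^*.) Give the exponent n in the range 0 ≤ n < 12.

Successive powers of 91 modulo 97:
  91^0=1  91^1=91  91^2=36  91^3=75  91^4=35  91^5=81
So 91^5 ≡ 81 (mod 97), giving n = 5.

5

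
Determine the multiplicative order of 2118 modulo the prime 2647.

2646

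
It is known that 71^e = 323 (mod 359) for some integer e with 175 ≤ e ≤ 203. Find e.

195

Compute 71^175 mod 359 = 142, then multiply by 71 repeatedly:
  71^175=142  71^176=30  71^177=335  71^178=91  71^179=358
  71^180=288  71^181=344  71^182=12  71^183=134  71^184=180
  71^185=215  71^186=187  71^187=353  71^188=292  71^189=269
  71^190=72  71^191=86  71^192=3  71^193=213  71^194=45
  71^195=323
Found 323 at exponent 195.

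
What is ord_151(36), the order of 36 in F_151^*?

The order of 36 must divide p − 1 = 150 = 2 · 3 · 5^2.
Divisors: 1, 2, 3, 5, 6, 10, 15, 25, 30, 50, 75, 150.
Check each in increasing order: 36^1 ≡ 36;  36^2 ≡ 88;  36^3 ≡ 148;  36^5 ≡ 38;  36^6 ≡ 9;  36^10 ≡ 85;  36^15 ≡ 59;  36^25 ≡ 32;  36^30 ≡ 8;  36^50 ≡ 118;  36^75 ≡ 1.
Smallest exponent giving 1 is 75.

75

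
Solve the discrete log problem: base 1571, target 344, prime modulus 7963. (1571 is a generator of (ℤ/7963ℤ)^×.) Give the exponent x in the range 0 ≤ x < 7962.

Baby-step giant-step with m = ceil(sqrt(7962)) = 90.
Baby table (1571^j mod 7963 for j=0..89):
  0:1  1:1571  2:7474  3:4192  4:231  5:4566  6:6486  7:4829
  8:5583  9:3630  10:1222  11:679  12:7630  13:2415  14:3577  15:5552
  16:2707  17:455  18:6098  19:469  20:4203  21:1586  22:7150  23:4820
  24:7370  25:68  26:3309  27:6563  28:6351  29:7745  30:7894  31:3083
  32:1889  33:5383  34:7950  35:3466  36:6357  37:1245  38:4960  39:4346
  40:3275  41:927  42:7051  43:588  44:40  45:7099  46:4329  47:457
  48:1277  49:7454  50:4624  51:2048  52:356  53:1866  54:1102  55:3271
  56:2606  57:1044  58:7709  59:7079  60:4761  61:2274  62:5030  63:2834
  64:897  65:7699  66:7295  67:1688  68:169  69:2720  70:4952  71:7704
  72:7187  73:7206  74:5203  75:3875  76:3893  77:319  78:7443  79:3269
  80:7427  81:2022  82:7288  83:6617  84:3592  85:5228  86:3335  87:7594
  88:1600  89:5255
Giant step factor: 1571^(-90) ≡ 1073 (mod 7963).
Scan 344·1073^i mod 7963 for i = 0, 1, …:
  i=0: 344   i=1: 2814   i=2: 1445   i=3: 5663
  i=4: 630   i=5: 7098   i=6: 3526   i=7: 973
  i=8: 876   i=9: 314     …   i=25: 4786
  i=26: 7206
Match at i=26, j=73: x = 26·90 + 73 = 2413.

2413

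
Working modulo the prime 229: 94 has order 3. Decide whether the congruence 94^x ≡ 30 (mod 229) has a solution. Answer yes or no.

no

⟨94⟩ has order 3; its elements mod 229 are {1, 94, 134}.
30 is not in this set.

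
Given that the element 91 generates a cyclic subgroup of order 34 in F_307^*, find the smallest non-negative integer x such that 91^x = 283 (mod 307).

13

Successive powers of 91 modulo 307:
  91^0=1  91^1=91  91^2=299  91^3=193  91^4=64  91^5=298
  91^6=102  91^7=72  91^8=105  91^9=38  91^10=81  91^11=3
  91^12=273  91^13=283
So 91^13 ≡ 283 (mod 307), giving x = 13.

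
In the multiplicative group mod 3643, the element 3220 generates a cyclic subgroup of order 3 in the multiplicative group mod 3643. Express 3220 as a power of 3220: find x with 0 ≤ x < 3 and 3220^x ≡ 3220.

1

Successive powers of 3220 modulo 3643:
  3220^0=1  3220^1=3220
So 3220^1 ≡ 3220 (mod 3643), giving x = 1.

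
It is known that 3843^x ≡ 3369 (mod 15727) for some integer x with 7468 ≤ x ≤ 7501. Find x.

7499

Compute 3843^7468 mod 15727 = 886, then multiply by 3843 repeatedly:
  3843^7468=886  3843^7469=7866  3843^7470=1744  3843^7471=2490  3843^7472=7054
  3843^7473=10901  3843^7474=11542  3843^7475=5766  3843^7476=15122  3843^7477=2581
  3843^7478=10773  3843^7479=7175  3843^7480=4094  3843^7481=6242  3843^7482=4331
  3843^7483=4867  3843^7484=4478  3843^7485=3616  3843^7486=9347  3843^7487=53
  3843^7488=14955  3843^7489=5607  3843^7490=1711  3843^7491=1487  3843^7492=5640
  3843^7493=2714  3843^7494=2901  3843^7495=13827  3843^7496=11355  3843^7497=10567
  3843^7498=1867  3843^7499=3369
Found 3369 at exponent 7499.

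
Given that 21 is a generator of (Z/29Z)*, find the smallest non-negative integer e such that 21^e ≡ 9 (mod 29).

22

Successive powers of 21 modulo 29:
  21^0=1  21^1=21  21^2=6  21^3=10  21^4=7  21^5=2
  21^6=13  21^7=12  21^8=20  21^9=14  21^10=4  21^11=26
  21^12=24  21^13=11  21^14=28  21^15=8  21^16=23  21^17=19
  21^18=22  21^19=27  21^20=16  21^21=17  21^22=9
So 21^22 ≡ 9 (mod 29), giving e = 22.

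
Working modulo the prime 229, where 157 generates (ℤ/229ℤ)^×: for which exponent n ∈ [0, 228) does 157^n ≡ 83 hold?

116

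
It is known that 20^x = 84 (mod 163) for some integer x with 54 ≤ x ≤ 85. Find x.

Compute 20^54 mod 163 = 58, then multiply by 20 repeatedly:
  20^54=58  20^55=19  20^56=54  20^57=102  20^58=84
Found 84 at exponent 58.

58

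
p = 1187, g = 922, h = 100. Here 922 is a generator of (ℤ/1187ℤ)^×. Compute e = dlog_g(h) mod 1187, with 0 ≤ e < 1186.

196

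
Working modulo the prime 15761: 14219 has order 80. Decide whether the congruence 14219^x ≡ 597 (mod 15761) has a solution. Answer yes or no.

597 ∈ ⟨14219⟩ iff 597^80 ≡ 1 (mod 15761), since |⟨14219⟩| = 80.
597^80 mod 15761 = 7261.
Since 7261 ≠ 1, 597 does not lie in the subgroup.

no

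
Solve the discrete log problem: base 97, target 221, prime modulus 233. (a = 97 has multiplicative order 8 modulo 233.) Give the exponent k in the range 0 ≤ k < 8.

Successive powers of 97 modulo 233:
  97^0=1  97^1=97  97^2=89  97^3=12  97^4=232  97^5=136
  97^6=144  97^7=221
So 97^7 ≡ 221 (mod 233), giving k = 7.

7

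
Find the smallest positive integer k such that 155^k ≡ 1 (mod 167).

166

The order of 155 must divide p − 1 = 166 = 2 · 83.
Divisors: 1, 2, 83, 166.
Check each in increasing order: 155^1 ≡ 155;  155^2 ≡ 144;  155^83 ≡ 166;  155^166 ≡ 1.
Smallest exponent giving 1 is 166.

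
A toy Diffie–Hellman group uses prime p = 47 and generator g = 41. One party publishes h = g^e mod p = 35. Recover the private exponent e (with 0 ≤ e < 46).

39

Baby-step giant-step with m = ceil(sqrt(46)) = 7.
Baby table (41^j mod 47 for j=0..6):
  0:1  1:41  2:36  3:19  4:27  5:26  6:32
Giant step factor: 41^(-7) ≡ 35 (mod 47).
Scan 35·35^i mod 47 for i = 0, 1, …:
  i=0: 35   i=1: 3   i=2: 11   i=3: 9
  i=4: 33   i=5: 27
Match at i=5, j=4: e = 5·7 + 4 = 39.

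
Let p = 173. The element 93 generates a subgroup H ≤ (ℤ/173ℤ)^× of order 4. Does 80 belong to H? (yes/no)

80 ∈ ⟨93⟩ iff 80^4 ≡ 1 (mod 173), since |⟨93⟩| = 4.
80^4 mod 173 = 1.
Since 1 = 1, 80 lies in the subgroup.

yes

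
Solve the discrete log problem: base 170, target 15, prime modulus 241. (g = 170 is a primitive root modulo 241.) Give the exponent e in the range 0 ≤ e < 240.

80

Baby-step giant-step with m = ceil(sqrt(240)) = 16.
Baby table (170^j mod 241 for j=0..15):
  0:1  1:170  2:221  3:215  4:159  5:38  6:194  7:204
  8:217  9:17  10:239  11:142  12:40  13:52  14:164  15:165
Giant step factor: 170^(-16) ≡ 100 (mod 241).
Scan 15·100^i mod 241 for i = 0, 1, …:
  i=0: 15   i=1: 54   i=2: 98   i=3: 160
  i=4: 94   i=5: 1
Match at i=5, j=0: e = 5·16 + 0 = 80.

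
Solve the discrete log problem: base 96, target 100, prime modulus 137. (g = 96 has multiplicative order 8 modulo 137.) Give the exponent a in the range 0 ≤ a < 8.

Successive powers of 96 modulo 137:
  96^0=1  96^1=96  96^2=37  96^3=127  96^4=136  96^5=41
  96^6=100
So 96^6 ≡ 100 (mod 137), giving a = 6.

6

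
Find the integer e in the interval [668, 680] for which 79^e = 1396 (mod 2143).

672

Compute 79^668 mod 2143 = 1016, then multiply by 79 repeatedly:
  79^668=1016  79^669=973  79^670=1862  79^671=1374  79^672=1396
Found 1396 at exponent 672.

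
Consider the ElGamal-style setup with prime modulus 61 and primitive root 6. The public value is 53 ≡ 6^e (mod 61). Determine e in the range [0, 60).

39

Baby-step giant-step with m = ceil(sqrt(60)) = 8.
Baby table (6^j mod 61 for j=0..7):
  0:1  1:6  2:36  3:33  4:15  5:29  6:52  7:7
Giant step factor: 6^(-8) ≡ 16 (mod 61).
Scan 53·16^i mod 61 for i = 0, 1, …:
  i=0: 53   i=1: 55   i=2: 26   i=3: 50
  i=4: 7
Match at i=4, j=7: e = 4·8 + 7 = 39.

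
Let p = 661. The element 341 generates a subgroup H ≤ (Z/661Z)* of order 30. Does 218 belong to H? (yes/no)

no

218 ∈ ⟨341⟩ iff 218^30 ≡ 1 (mod 661), since |⟨341⟩| = 30.
218^30 mod 661 = 652.
Since 652 ≠ 1, 218 does not lie in the subgroup.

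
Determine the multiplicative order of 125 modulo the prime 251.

The order of 125 must divide p − 1 = 250 = 2 · 5^3.
Divisors: 1, 2, 5, 10, 25, 50, 125, 250.
Check each in increasing order: 125^1 ≡ 125;  125^2 ≡ 63;  125^5 ≡ 149;  125^10 ≡ 113;  125^25 ≡ 1.
Smallest exponent giving 1 is 25.

25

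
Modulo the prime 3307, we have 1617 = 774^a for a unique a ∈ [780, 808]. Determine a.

805

Compute 774^780 mod 3307 = 322, then multiply by 774 repeatedly:
  774^780=322  774^781=1203  774^782=1855  774^783=532  774^784=1700
  774^785=2921  774^786=2173  774^787=1946  774^788=1519  774^789=1721
  774^790=2640  774^791=2941  774^792=1118  774^793=2205  774^794=258
  774^795=1272  774^796=2349  774^797=2583  774^798=1814  774^799=1868
  774^800=673  774^801=1703  774^802=1936  774^803=393  774^804=3245
  774^805=1617
Found 1617 at exponent 805.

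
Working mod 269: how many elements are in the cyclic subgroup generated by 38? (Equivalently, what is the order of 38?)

67

The order of 38 must divide p − 1 = 268 = 2^2 · 67.
Divisors: 1, 2, 4, 67, 134, 268.
Check each in increasing order: 38^1 ≡ 38;  38^2 ≡ 99;  38^4 ≡ 117;  38^67 ≡ 1.
Smallest exponent giving 1 is 67.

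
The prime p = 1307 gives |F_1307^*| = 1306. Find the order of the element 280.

653

The order of 280 must divide p − 1 = 1306 = 2 · 653.
Divisors: 1, 2, 653, 1306.
Check each in increasing order: 280^1 ≡ 280;  280^2 ≡ 1287;  280^653 ≡ 1.
Smallest exponent giving 1 is 653.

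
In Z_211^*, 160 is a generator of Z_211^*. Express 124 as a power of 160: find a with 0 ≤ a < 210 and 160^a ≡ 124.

171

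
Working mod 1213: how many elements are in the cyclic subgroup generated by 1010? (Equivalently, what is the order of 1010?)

202

The order of 1010 must divide p − 1 = 1212 = 2^2 · 3 · 101.
Divisors: 1, 2, 3, 4, 6, 12, 101, 202, 303, 404, 606, 1212.
Check each in increasing order: 1010^1 ≡ 1010;  1010^2 ≡ 1180;  1010^3 ≡ 634;  1010^4 ≡ 1089;  1010^6 ≡ 453;  1010^12 ≡ 212;  1010^101 ≡ 1212;  1010^202 ≡ 1.
Smallest exponent giving 1 is 202.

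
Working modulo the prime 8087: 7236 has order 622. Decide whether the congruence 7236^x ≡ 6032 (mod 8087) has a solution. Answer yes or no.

no

6032 ∈ ⟨7236⟩ iff 6032^622 ≡ 1 (mod 8087), since |⟨7236⟩| = 622.
6032^622 mod 8087 = 3033.
Since 3033 ≠ 1, 6032 does not lie in the subgroup.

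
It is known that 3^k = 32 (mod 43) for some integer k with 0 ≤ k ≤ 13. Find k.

Compute 3^0 mod 43 = 1, then multiply by 3 repeatedly:
  3^0=1  3^1=3  3^2=9  3^3=27  3^4=38
  3^5=28  3^6=41  3^7=37  3^8=25  3^9=32
Found 32 at exponent 9.

9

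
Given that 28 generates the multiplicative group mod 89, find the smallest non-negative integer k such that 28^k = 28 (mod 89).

1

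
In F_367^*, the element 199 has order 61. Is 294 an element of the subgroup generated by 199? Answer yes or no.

294 ∈ ⟨199⟩ iff 294^61 ≡ 1 (mod 367), since |⟨199⟩| = 61.
294^61 mod 367 = 284.
Since 284 ≠ 1, 294 does not lie in the subgroup.

no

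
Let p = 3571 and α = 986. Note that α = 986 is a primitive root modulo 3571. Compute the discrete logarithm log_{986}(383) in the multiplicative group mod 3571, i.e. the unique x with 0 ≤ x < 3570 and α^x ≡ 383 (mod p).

3267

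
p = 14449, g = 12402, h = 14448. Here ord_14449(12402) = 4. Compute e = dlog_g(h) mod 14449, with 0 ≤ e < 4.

Successive powers of 12402 modulo 14449:
  12402^0=1  12402^1=12402  12402^2=14448
So 12402^2 ≡ 14448 (mod 14449), giving e = 2.

2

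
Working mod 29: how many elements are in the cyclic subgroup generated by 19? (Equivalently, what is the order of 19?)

28

The order of 19 must divide p − 1 = 28 = 2^2 · 7.
Divisors: 1, 2, 4, 7, 14, 28.
Check each in increasing order: 19^1 ≡ 19;  19^2 ≡ 13;  19^4 ≡ 24;  19^7 ≡ 12;  19^14 ≡ 28;  19^28 ≡ 1.
Smallest exponent giving 1 is 28.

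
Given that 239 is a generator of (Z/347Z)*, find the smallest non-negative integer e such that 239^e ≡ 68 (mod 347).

31

Baby-step giant-step with m = ceil(sqrt(346)) = 19.
Baby table (239^j mod 347 for j=0..18):
  0:1  1:239  2:213  3:245  4:259  5:135  6:341  7:301
  8:110  9:265  10:181  11:231  12:36  13:276  14:34  15:145
  16:302  17:2  18:131
Giant step factor: 239^(-19) ≡ 123 (mod 347).
Scan 68·123^i mod 347 for i = 0, 1, …:
  i=0: 68   i=1: 36
Match at i=1, j=12: e = 1·19 + 12 = 31.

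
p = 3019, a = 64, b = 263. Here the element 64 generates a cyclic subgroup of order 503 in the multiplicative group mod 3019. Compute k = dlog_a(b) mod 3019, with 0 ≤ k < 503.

50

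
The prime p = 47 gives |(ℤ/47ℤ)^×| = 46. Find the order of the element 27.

The order of 27 must divide p − 1 = 46 = 2 · 23.
Divisors: 1, 2, 23, 46.
Check each in increasing order: 27^1 ≡ 27;  27^2 ≡ 24;  27^23 ≡ 1.
Smallest exponent giving 1 is 23.

23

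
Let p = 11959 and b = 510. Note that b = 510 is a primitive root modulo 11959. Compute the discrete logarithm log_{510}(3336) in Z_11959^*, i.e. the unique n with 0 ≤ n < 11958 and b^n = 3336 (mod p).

4194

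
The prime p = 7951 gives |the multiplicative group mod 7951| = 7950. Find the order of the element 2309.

The order of 2309 must divide p − 1 = 7950 = 2 · 3 · 5^2 · 53.
Divisors: 1, 2, 3, 5, 6, 10, 15, 25, 30, 50, 53, 75, 106, 150, 159, 265, 318, 530, 795, 1325, 1590, 2650, 3975, 7950.
Check each in increasing order: 2309^1 ≡ 2309;  2309^2 ≡ 4311;  2309^3 ≡ 7398;  2309^5 ≡ 1317;  2309^6 ≡ 3671;  2309^10 ≡ 1171;  2309^15 ≡ 7664;  2309^25 ≡ 5816;  2309^30 ≡ 2859;  2309^50 ≡ 2302;  2309^53 ≡ 7105;  2309^75 ≡ 6899;  2309^106 ≡ 126;  2309^150 ≡ 1515;  2309^159 ≡ 4718;  2309^265 ≡ 6094;  2309^318 ≡ 4675;  2309^530 ≡ 5666;  2309^795 ≡ 5362;  2309^1325 ≡ 321;  2309^1590 ≡ 228;  2309^2650 ≡ 7629;  2309^3975 ≡ 1.
Smallest exponent giving 1 is 3975.

3975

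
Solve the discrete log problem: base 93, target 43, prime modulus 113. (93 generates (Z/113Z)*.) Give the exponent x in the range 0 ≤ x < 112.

Baby-step giant-step with m = ceil(sqrt(112)) = 11.
Baby table (93^j mod 113 for j=0..10):
  0:1  1:93  2:61  3:23  4:105  5:47  6:77  7:42
  8:64  9:76  10:62
Giant step factor: 93^(-11) ≡ 38 (mod 113).
Scan 43·38^i mod 113 for i = 0, 1, …:
  i=0: 43   i=1: 52   i=2: 55   i=3: 56
  i=4: 94   i=5: 69   i=6: 23
Match at i=6, j=3: x = 6·11 + 3 = 69.

69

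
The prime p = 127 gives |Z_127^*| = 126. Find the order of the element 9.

63

The order of 9 must divide p − 1 = 126 = 2 · 3^2 · 7.
Divisors: 1, 2, 3, 6, 7, 9, 14, 18, 21, 42, 63, 126.
Check each in increasing order: 9^1 ≡ 9;  9^2 ≡ 81;  9^3 ≡ 94;  9^6 ≡ 73;  9^7 ≡ 22;  9^9 ≡ 4;  9^14 ≡ 103;  9^18 ≡ 16;  9^21 ≡ 107;  9^42 ≡ 19;  9^63 ≡ 1.
Smallest exponent giving 1 is 63.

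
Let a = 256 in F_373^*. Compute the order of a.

93

The order of 256 must divide p − 1 = 372 = 2^2 · 3 · 31.
Divisors: 1, 2, 3, 4, 6, 12, 31, 62, 93, 124, 186, 372.
Check each in increasing order: 256^1 ≡ 256;  256^2 ≡ 261;  256^3 ≡ 49;  256^4 ≡ 235;  256^6 ≡ 163;  256^12 ≡ 86;  256^31 ≡ 88;  256^62 ≡ 284;  256^93 ≡ 1.
Smallest exponent giving 1 is 93.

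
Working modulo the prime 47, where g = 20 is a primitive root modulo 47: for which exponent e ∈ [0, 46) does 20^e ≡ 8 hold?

40

Baby-step giant-step with m = ceil(sqrt(46)) = 7.
Baby table (20^j mod 47 for j=0..6):
  0:1  1:20  2:24  3:10  4:12  5:5  6:6
Giant step factor: 20^(-7) ≡ 38 (mod 47).
Scan 8·38^i mod 47 for i = 0, 1, …:
  i=0: 8   i=1: 22   i=2: 37   i=3: 43
  i=4: 36   i=5: 5
Match at i=5, j=5: e = 5·7 + 5 = 40.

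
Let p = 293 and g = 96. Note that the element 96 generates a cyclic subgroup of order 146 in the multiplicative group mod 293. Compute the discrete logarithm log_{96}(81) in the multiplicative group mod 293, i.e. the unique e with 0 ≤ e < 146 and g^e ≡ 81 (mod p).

94

Baby-step giant-step with m = ceil(sqrt(146)) = 13.
Baby table (96^j mod 293 for j=0..12):
  0:1  1:96  2:133  3:169  4:109  5:209  6:140  7:255
  8:161  9:220  10:24  11:253  12:262
Giant step factor: 96^(-13) ≡ 121 (mod 293).
Scan 81·121^i mod 293 for i = 0, 1, …:
  i=0: 81   i=1: 132   i=2: 150   i=3: 277
  i=4: 115   i=5: 144   i=6: 137   i=7: 169
Match at i=7, j=3: e = 7·13 + 3 = 94.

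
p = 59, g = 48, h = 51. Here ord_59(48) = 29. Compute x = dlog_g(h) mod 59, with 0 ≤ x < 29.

21

Successive powers of 48 modulo 59:
  48^0=1  48^1=48  48^2=3  48^3=26  48^4=9  48^5=19
  48^6=27  48^7=57  48^8=22  48^9=53  48^10=7  48^11=41
  48^12=21  48^13=5  48^14=4  48^15=15  48^16=12  48^17=45
  48^18=36  48^19=17  48^20=49  48^21=51
So 48^21 ≡ 51 (mod 59), giving x = 21.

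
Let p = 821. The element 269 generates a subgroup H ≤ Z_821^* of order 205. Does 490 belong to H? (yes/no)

no

490 ∈ ⟨269⟩ iff 490^205 ≡ 1 (mod 821), since |⟨269⟩| = 205.
490^205 mod 821 = 526.
Since 526 ≠ 1, 490 does not lie in the subgroup.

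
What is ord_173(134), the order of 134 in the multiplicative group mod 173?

172

The order of 134 must divide p − 1 = 172 = 2^2 · 43.
Divisors: 1, 2, 4, 43, 86, 172.
Check each in increasing order: 134^1 ≡ 134;  134^2 ≡ 137;  134^4 ≡ 85;  134^43 ≡ 93;  134^86 ≡ 172;  134^172 ≡ 1.
Smallest exponent giving 1 is 172.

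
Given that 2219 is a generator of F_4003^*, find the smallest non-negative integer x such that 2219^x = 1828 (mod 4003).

3612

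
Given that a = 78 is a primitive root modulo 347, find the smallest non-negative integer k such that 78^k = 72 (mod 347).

Baby-step giant-step with m = ceil(sqrt(346)) = 19.
Baby table (78^j mod 347 for j=0..18):
  0:1  1:78  2:185  3:203  4:219  5:79  6:263  7:41
  8:75  9:298  10:342  11:304  12:116  13:26  14:293  15:299
  16:73  17:142  18:319
Giant step factor: 78^(-19) ≡ 17 (mod 347).
Scan 72·17^i mod 347 for i = 0, 1, …:
  i=0: 72   i=1: 183   i=2: 335   i=3: 143
  i=4: 2   i=5: 34   i=6: 231   i=7: 110
  i=8: 135   i=9: 213     …   i=14: 303
  i=15: 293
Match at i=15, j=14: k = 15·19 + 14 = 299.

299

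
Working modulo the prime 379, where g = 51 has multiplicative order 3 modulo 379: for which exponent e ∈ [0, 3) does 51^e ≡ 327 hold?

Successive powers of 51 modulo 379:
  51^0=1  51^1=51  51^2=327
So 51^2 ≡ 327 (mod 379), giving e = 2.

2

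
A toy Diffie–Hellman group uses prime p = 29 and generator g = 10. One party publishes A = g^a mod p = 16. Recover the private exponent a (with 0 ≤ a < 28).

16

Successive powers of 10 modulo 29:
  10^0=1  10^1=10  10^2=13  10^3=14  10^4=24  10^5=8
  10^6=22  10^7=17  10^8=25  10^9=18  10^10=6  10^11=2
  10^12=20  10^13=26  10^14=28  10^15=19  10^16=16
So 10^16 ≡ 16 (mod 29), giving a = 16.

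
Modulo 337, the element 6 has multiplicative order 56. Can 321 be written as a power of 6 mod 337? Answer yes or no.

321 ∈ ⟨6⟩ iff 321^56 ≡ 1 (mod 337), since |⟨6⟩| = 56.
321^56 mod 337 = 208.
Since 208 ≠ 1, 321 does not lie in the subgroup.

no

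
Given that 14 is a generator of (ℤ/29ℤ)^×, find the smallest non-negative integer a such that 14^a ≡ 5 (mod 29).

Successive powers of 14 modulo 29:
  14^0=1  14^1=14  14^2=22  14^3=18  14^4=20  14^5=19
  14^6=5
So 14^6 ≡ 5 (mod 29), giving a = 6.

6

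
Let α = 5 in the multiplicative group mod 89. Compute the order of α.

The order of 5 must divide p − 1 = 88 = 2^3 · 11.
Divisors: 1, 2, 4, 8, 11, 22, 44, 88.
Check each in increasing order: 5^1 ≡ 5;  5^2 ≡ 25;  5^4 ≡ 2;  5^8 ≡ 4;  5^11 ≡ 55;  5^22 ≡ 88;  5^44 ≡ 1.
Smallest exponent giving 1 is 44.

44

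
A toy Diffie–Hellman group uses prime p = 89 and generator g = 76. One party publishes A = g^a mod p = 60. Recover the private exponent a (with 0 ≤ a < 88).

37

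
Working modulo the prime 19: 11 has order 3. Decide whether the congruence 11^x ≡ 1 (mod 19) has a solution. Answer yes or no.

yes

⟨11⟩ has order 3; its elements mod 19 are {1, 7, 11}.
1 is in this set.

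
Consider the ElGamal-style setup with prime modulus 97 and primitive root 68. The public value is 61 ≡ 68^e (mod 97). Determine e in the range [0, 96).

Baby-step giant-step with m = ceil(sqrt(96)) = 10.
Baby table (68^j mod 97 for j=0..9):
  0:1  1:68  2:65  3:55  4:54  5:83  6:18  7:60
  8:6  9:20
Giant step factor: 68^(-10) ≡ 49 (mod 97).
Scan 61·49^i mod 97 for i = 0, 1, …:
  i=0: 61   i=1: 79   i=2: 88   i=3: 44
  i=4: 22   i=5: 11   i=6: 54
Match at i=6, j=4: e = 6·10 + 4 = 64.

64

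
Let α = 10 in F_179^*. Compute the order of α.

The order of 10 must divide p − 1 = 178 = 2 · 89.
Divisors: 1, 2, 89, 178.
Check each in increasing order: 10^1 ≡ 10;  10^2 ≡ 100;  10^89 ≡ 178;  10^178 ≡ 1.
Smallest exponent giving 1 is 178.

178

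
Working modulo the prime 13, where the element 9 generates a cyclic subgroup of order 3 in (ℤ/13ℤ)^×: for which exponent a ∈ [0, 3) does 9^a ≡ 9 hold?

1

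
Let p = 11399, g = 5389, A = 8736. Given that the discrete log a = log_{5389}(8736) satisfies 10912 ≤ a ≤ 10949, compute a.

Compute 5389^10912 mod 11399 = 1190, then multiply by 5389 repeatedly:
  5389^10912=1190  5389^10913=6672  5389^10914=2962  5389^10915=3618  5389^10916=5112
  5389^10917=8584  5389^10918=2034  5389^10919=6787  5389^10920=7151  5389^10921=8119
  5389^10922=3929  5389^10923=5438  5389^10924=9952  5389^10925=10432  5389^10926=9579
  5389^10927=6559  5389^10928=9551  5389^10929=3854  5389^10930=228  5389^10931=8999
  5389^10932=4265  5389^10933=3701  5389^10934=7838  5389^10935=5687  5389^10936=6731
  5389^10937=1741  5389^10938=872  5389^10939=2820  5389^10940=2113  5389^10941=10755
  5389^10942=6179  5389^10943=2152  5389^10944=4345  5389^10945=1659  5389^10946=3535
  5389^10947=2386  5389^10948=82  5389^10949=8736
Found 8736 at exponent 10949.

10949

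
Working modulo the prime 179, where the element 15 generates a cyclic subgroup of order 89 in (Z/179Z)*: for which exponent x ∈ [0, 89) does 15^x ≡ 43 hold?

Baby-step giant-step with m = ceil(sqrt(89)) = 10.
Baby table (15^j mod 179 for j=0..9):
  0:1  1:15  2:46  3:153  4:147  5:57  6:139  7:116
  8:129  9:145
Giant step factor: 15^(-10) ≡ 126 (mod 179).
Scan 43·126^i mod 179 for i = 0, 1, …:
  i=0: 43   i=1: 48   i=2: 141   i=3: 45
  i=4: 121   i=5: 31   i=6: 147
Match at i=6, j=4: x = 6·10 + 4 = 64.

64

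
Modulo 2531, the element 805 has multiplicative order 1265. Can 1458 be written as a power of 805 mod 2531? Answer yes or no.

no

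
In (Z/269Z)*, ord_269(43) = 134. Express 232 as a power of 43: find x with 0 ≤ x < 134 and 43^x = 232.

63

Baby-step giant-step with m = ceil(sqrt(134)) = 12.
Baby table (43^j mod 269 for j=0..11):
  0:1  1:43  2:235  3:152  4:80  5:212  6:239  7:55
  8:213  9:13  10:21  11:96
Giant step factor: 43^(-12) ≡ 81 (mod 269).
Scan 232·81^i mod 269 for i = 0, 1, …:
  i=0: 232   i=1: 231   i=2: 150   i=3: 45
  i=4: 148   i=5: 152
Match at i=5, j=3: x = 5·12 + 3 = 63.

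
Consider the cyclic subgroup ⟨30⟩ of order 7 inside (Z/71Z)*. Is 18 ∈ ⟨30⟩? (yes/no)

no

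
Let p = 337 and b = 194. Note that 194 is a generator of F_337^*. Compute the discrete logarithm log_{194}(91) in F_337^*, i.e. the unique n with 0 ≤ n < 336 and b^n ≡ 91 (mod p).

Baby-step giant-step with m = ceil(sqrt(336)) = 19.
Baby table (194^j mod 337 for j=0..18):
  0:1  1:194  2:229  3:279  4:206  5:198  6:331  7:184
  8:311  9:11  10:112  11:160  12:36  13:244  14:156  15:271
  16:2  17:51  18:121
Giant step factor: 194^(-19) ≡ 61 (mod 337).
Scan 91·61^i mod 337 for i = 0, 1, …:
  i=0: 91   i=1: 159   i=2: 263   i=3: 204
  i=4: 312   i=5: 160
Match at i=5, j=11: n = 5·19 + 11 = 106.

106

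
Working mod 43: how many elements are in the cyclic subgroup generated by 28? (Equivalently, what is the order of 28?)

The order of 28 must divide p − 1 = 42 = 2 · 3 · 7.
Divisors: 1, 2, 3, 6, 7, 14, 21, 42.
Check each in increasing order: 28^1 ≡ 28;  28^2 ≡ 10;  28^3 ≡ 22;  28^6 ≡ 11;  28^7 ≡ 7;  28^14 ≡ 6;  28^21 ≡ 42;  28^42 ≡ 1.
Smallest exponent giving 1 is 42.

42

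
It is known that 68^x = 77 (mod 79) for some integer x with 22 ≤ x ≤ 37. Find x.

Compute 68^22 mod 79 = 72, then multiply by 68 repeatedly:
  68^22=72  68^23=77
Found 77 at exponent 23.

23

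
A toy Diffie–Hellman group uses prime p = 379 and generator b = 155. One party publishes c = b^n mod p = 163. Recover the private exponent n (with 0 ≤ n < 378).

Baby-step giant-step with m = ceil(sqrt(378)) = 20.
Baby table (155^j mod 379 for j=0..19):
  0:1  1:155  2:148  3:200  4:301  5:38  6:205  7:318
  8:20  9:68  10:307  11:210  12:335  13:2  14:310  15:296
  16:21  17:223  18:76  19:31
Giant step factor: 155^(-20) ≡ 146 (mod 379).
Scan 163·146^i mod 379 for i = 0, 1, …:
  i=0: 163   i=1: 300   i=2: 215   i=3: 312
  i=4: 72   i=5: 279   i=6: 181   i=7: 275
  i=8: 355   i=9: 286   i=10: 66   i=11: 161
  i=12: 8   i=13: 31
Match at i=13, j=19: n = 13·20 + 19 = 279.

279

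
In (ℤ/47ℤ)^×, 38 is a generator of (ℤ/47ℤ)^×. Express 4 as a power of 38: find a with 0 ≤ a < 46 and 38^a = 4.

40

Baby-step giant-step with m = ceil(sqrt(46)) = 7.
Baby table (38^j mod 47 for j=0..6):
  0:1  1:38  2:34  3:23  4:28  5:30  6:12
Giant step factor: 38^(-7) ≡ 10 (mod 47).
Scan 4·10^i mod 47 for i = 0, 1, …:
  i=0: 4   i=1: 40   i=2: 24   i=3: 5
  i=4: 3   i=5: 30
Match at i=5, j=5: a = 5·7 + 5 = 40.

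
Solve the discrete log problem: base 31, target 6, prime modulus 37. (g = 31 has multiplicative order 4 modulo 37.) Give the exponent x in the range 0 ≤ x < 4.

Successive powers of 31 modulo 37:
  31^0=1  31^1=31  31^2=36  31^3=6
So 31^3 ≡ 6 (mod 37), giving x = 3.

3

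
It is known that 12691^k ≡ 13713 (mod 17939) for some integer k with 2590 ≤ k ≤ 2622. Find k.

Compute 12691^2590 mod 17939 = 9354, then multiply by 12691 repeatedly:
  12691^2590=9354  12691^2591=9251  12691^2592=11625  12691^2593=2539  12691^2594=4005
  12691^2595=6268  12691^2596=5662  12691^2597=10747  12691^2598=17899  12691^2599=12591
  12691^2600=9708  12691^2601=17115  12691^2602=1053  12691^2603=17007  12691^2604=11728
  12691^2605=165  12691^2606=13091  12691^2607=4802  12691^2608=3399  12691^2609=11353
  12691^2610=12814  12691^2611=5439  12691^2612=15016  12691^2613=2059  12691^2614=11585
  12691^2615=15130  12691^2616=13713
Found 13713 at exponent 2616.

2616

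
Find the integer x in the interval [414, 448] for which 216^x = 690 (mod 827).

Compute 216^414 mod 827 = 611, then multiply by 216 repeatedly:
  216^414=611  216^415=483  216^416=126  216^417=752  216^418=340
  216^419=664  216^420=353  216^421=164  216^422=690
Found 690 at exponent 422.

422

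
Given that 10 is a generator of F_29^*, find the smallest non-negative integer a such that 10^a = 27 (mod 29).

25

Successive powers of 10 modulo 29:
  10^0=1  10^1=10  10^2=13  10^3=14  10^4=24  10^5=8
  10^6=22  10^7=17  10^8=25  10^9=18  10^10=6  10^11=2
  10^12=20  10^13=26  10^14=28  10^15=19  10^16=16  10^17=15
  10^18=5  10^19=21  10^20=7  10^21=12  10^22=4  10^23=11
  10^24=23  10^25=27
So 10^25 ≡ 27 (mod 29), giving a = 25.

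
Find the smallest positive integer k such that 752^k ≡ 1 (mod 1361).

80

The order of 752 must divide p − 1 = 1360 = 2^4 · 5 · 17.
Divisors: 1, 2, 4, 5, 8, 10, 16, 17, 20, 34, 40, 68, 80, 85, 136, 170, 272, 340, 680, 1360.
Check each in increasing order: 752^1 ≡ 752;  752^2 ≡ 689;  752^4 ≡ 1093;  752^5 ≡ 1253;  752^8 ≡ 1052;  752^10 ≡ 776;  752^16 ≡ 211;  752^17 ≡ 796;  752^20 ≡ 614;  752^34 ≡ 751;  752^40 ≡ 1360;  752^68 ≡ 547;  752^80 ≡ 1.
Smallest exponent giving 1 is 80.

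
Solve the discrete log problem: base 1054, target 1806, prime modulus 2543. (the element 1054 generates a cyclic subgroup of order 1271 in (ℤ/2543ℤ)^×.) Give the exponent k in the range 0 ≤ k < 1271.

Baby-step giant-step with m = ceil(sqrt(1271)) = 36.
Baby table (1054^j mod 2543 for j=0..35):
  0:1  1:1054  2:2168  3:1458  4:760  5:2538  6:2359  7:1875
  8:339  9:1286  10:25  11:920  12:797  13:848  14:1199  15:2418
  16:486  17:1101  18:846  19:1634  20:625  21:113  22:2124  23:856
  24:2002  25:1961  26:1978  27:2095  28:806  29:162  30:367  31:282
  32:2240  33:1056  34:1733  35:708
Giant step factor: 1054^(-36) ≡ 1221 (mod 2543).
Scan 1806·1221^i mod 2543 for i = 0, 1, …:
  i=0: 1806   i=1: 345   i=2: 1650   i=3: 594
  i=4: 519   i=5: 492   i=6: 584   i=7: 1024
  i=8: 1691   i=9: 2338     …   i=28: 2350
  i=29: 846
Match at i=29, j=18: k = 29·36 + 18 = 1062.

1062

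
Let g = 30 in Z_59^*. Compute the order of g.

58

The order of 30 must divide p − 1 = 58 = 2 · 29.
Divisors: 1, 2, 29, 58.
Check each in increasing order: 30^1 ≡ 30;  30^2 ≡ 15;  30^29 ≡ 58;  30^58 ≡ 1.
Smallest exponent giving 1 is 58.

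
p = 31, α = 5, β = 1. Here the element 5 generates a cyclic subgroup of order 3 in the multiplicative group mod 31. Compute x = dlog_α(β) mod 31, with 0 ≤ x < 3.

Successive powers of 5 modulo 31:
  5^0=1
So 5^0 ≡ 1 (mod 31), giving x = 0.

0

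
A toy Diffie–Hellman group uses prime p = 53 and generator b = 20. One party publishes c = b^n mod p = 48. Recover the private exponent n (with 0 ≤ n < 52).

45

Baby-step giant-step with m = ceil(sqrt(52)) = 8.
Baby table (20^j mod 53 for j=0..7):
  0:1  1:20  2:29  3:50  4:46  5:19  6:9  7:21
Giant step factor: 20^(-8) ≡ 13 (mod 53).
Scan 48·13^i mod 53 for i = 0, 1, …:
  i=0: 48   i=1: 41   i=2: 3   i=3: 39
  i=4: 30   i=5: 19
Match at i=5, j=5: n = 5·8 + 5 = 45.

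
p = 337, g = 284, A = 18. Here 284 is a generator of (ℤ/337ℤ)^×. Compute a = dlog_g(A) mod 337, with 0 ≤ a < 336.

284

Baby-step giant-step with m = ceil(sqrt(336)) = 19.
Baby table (284^j mod 337 for j=0..18):
  0:1  1:284  2:113  3:77  4:300  5:276  6:200  7:184
  8:21  9:235  10:14  11:269  12:234  13:67  14:156  15:157
  16:104  17:217  18:294
Giant step factor: 284^(-19) ≡ 139 (mod 337).
Scan 18·139^i mod 337 for i = 0, 1, …:
  i=0: 18   i=1: 143   i=2: 331   i=3: 177
  i=4: 2   i=5: 278   i=6: 224   i=7: 132
  i=8: 150   i=9: 293     …   i=13: 70
  i=14: 294
Match at i=14, j=18: a = 14·19 + 18 = 284.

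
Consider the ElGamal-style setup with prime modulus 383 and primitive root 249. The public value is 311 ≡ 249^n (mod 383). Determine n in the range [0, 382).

205

Baby-step giant-step with m = ceil(sqrt(382)) = 20.
Baby table (249^j mod 383 for j=0..19):
  0:1  1:249  2:338  3:285  4:110  5:197  6:29  7:327
  8:227  9:222  10:126  11:351  12:75  13:291  14:72  15:310
  16:207  17:221  18:260  19:13
Giant step factor: 249^(-20) ≡ 31 (mod 383).
Scan 311·31^i mod 383 for i = 0, 1, …:
  i=0: 311   i=1: 66   i=2: 131   i=3: 231
  i=4: 267   i=5: 234   i=6: 360   i=7: 53
  i=8: 111   i=9: 377   i=10: 197
Match at i=10, j=5: n = 10·20 + 5 = 205.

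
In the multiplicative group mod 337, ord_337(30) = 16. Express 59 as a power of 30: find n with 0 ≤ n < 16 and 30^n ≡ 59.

13

Successive powers of 30 modulo 337:
  30^0=1  30^1=30  30^2=226  30^3=40  30^4=189  30^5=278
  30^6=252  30^7=146  30^8=336  30^9=307  30^10=111  30^11=297
  30^12=148  30^13=59
So 30^13 ≡ 59 (mod 337), giving n = 13.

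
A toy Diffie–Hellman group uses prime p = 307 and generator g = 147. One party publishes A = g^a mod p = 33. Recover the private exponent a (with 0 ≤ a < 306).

Baby-step giant-step with m = ceil(sqrt(306)) = 18.
Baby table (147^j mod 307 for j=0..17):
  0:1  1:147  2:119  3:301  4:39  5:207  6:36  7:73
  8:293  9:91  10:176  11:84  12:68  13:172  14:110  15:206
  16:196  17:261
Giant step factor: 147^(-18) ≡ 115 (mod 307).
Scan 33·115^i mod 307 for i = 0, 1, …:
  i=0: 33   i=1: 111   i=2: 178   i=3: 208
  i=4: 281   i=5: 80   i=6: 297   i=7: 78
  i=8: 67   i=9: 30   i=10: 73
Match at i=10, j=7: a = 10·18 + 7 = 187.

187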